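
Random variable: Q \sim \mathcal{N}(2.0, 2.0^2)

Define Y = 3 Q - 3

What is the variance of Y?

For Y = aQ + b: Var(Y) = a² * Var(Q)
Var(Q) = 2.0^2 = 4
Var(Y) = 3² * 4 = 9 * 4 = 36

36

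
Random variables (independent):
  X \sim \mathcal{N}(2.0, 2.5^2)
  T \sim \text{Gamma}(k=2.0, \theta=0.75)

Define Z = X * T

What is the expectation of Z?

For independent RVs: E[XY] = E[X]*E[Y]
E[X] = 2
E[T] = 1.5
E[Z] = 2 * 1.5 = 3

3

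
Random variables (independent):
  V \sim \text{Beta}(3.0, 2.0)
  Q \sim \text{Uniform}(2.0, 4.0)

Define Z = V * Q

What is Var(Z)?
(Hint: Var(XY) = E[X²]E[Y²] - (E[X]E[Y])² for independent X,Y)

Var(XY) = E[X²]E[Y²] - (E[X]E[Y])²
E[V] = 0.6, Var(V) = 0.04
E[Q] = 3, Var(Q) = 0.33333333
E[V²] = 0.04 + 0.6² = 0.4
E[Q²] = 0.33333333 + 3² = 9.3333333
Var(Z) = 0.4*9.3333333 - (0.6*3)²
= 3.7333333 - 3.24 = 0.49333333

0.49333333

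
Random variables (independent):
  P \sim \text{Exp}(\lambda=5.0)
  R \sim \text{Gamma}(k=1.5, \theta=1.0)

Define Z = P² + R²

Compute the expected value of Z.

E[Z] = E[P²] + E[R²]
E[P²] = Var(P) + E[P]² = 0.04 + 0.04 = 0.08
E[R²] = Var(R) + E[R]² = 1.5 + 2.25 = 3.75
E[Z] = 0.08 + 3.75 = 3.83

3.83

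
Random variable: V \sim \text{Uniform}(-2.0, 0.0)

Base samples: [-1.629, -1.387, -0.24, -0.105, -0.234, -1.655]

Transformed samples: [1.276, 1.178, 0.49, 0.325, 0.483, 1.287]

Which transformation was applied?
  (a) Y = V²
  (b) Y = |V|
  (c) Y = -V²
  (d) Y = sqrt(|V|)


Checking option (d) Y = sqrt(|V|):
  V = -1.629 -> Y = 1.276 ✓
  V = -1.387 -> Y = 1.178 ✓
  V = -0.24 -> Y = 0.49 ✓
All samples match this transformation.

(d) sqrt(|V|)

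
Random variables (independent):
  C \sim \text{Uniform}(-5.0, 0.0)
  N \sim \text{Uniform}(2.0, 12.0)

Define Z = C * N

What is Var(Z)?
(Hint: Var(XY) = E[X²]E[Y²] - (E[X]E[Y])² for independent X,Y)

Var(XY) = E[X²]E[Y²] - (E[X]E[Y])²
E[C] = -2.5, Var(C) = 2.0833333
E[N] = 7, Var(N) = 8.3333333
E[C²] = 2.0833333 + (-2.5)² = 8.3333333
E[N²] = 8.3333333 + 7² = 57.333333
Var(Z) = 8.3333333*57.333333 - (-2.5*7)²
= 477.77778 - 306.25 = 171.52778

171.52778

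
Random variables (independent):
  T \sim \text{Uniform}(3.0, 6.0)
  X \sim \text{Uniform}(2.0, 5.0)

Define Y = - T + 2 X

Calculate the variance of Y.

For independent RVs: Var(aX + bY) = a²Var(X) + b²Var(Y)
Var(T) = 0.75
Var(X) = 0.75
Var(Y) = (-1)²*0.75 + 2²*0.75
= 1*0.75 + 4*0.75 = 3.75

3.75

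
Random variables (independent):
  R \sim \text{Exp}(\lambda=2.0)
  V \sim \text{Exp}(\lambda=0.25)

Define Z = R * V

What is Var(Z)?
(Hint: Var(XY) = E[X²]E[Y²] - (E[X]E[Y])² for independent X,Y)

Var(XY) = E[X²]E[Y²] - (E[X]E[Y])²
E[R] = 0.5, Var(R) = 0.25
E[V] = 4, Var(V) = 16
E[R²] = 0.25 + 0.5² = 0.5
E[V²] = 16 + 4² = 32
Var(Z) = 0.5*32 - (0.5*4)²
= 16 - 4 = 12

12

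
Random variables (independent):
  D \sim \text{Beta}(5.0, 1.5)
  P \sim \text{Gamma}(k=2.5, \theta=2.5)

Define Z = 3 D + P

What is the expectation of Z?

E[Z] = 3*E[D] + 1*E[P]
E[D] = 0.76923077
E[P] = 6.25
E[Z] = 3*0.76923077 + 1*6.25 = 8.5576923

8.5576923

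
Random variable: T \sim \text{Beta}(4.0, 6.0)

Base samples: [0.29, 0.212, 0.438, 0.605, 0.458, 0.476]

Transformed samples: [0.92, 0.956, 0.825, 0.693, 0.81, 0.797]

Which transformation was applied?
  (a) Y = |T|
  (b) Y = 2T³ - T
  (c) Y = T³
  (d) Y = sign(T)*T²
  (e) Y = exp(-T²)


Checking option (e) Y = exp(-T²):
  T = 0.29 -> Y = 0.92 ✓
  T = 0.212 -> Y = 0.956 ✓
  T = 0.438 -> Y = 0.825 ✓
All samples match this transformation.

(e) exp(-T²)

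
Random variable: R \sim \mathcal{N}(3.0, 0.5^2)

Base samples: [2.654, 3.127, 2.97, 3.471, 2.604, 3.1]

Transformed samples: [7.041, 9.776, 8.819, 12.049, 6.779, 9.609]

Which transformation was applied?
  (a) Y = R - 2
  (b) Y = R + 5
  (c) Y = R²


Checking option (c) Y = R²:
  R = 2.654 -> Y = 7.041 ✓
  R = 3.127 -> Y = 9.776 ✓
  R = 2.97 -> Y = 8.819 ✓
All samples match this transformation.

(c) R²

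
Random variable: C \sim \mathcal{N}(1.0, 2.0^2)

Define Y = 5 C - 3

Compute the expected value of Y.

For Y = 5C - 3:
E[Y] = 5 * E[C] - 3
E[C] = 1.0 = 1
E[Y] = 5 * 1 - 3 = 2

2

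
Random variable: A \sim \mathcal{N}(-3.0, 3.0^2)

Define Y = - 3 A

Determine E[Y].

For Y = -3A:
E[Y] = -3 * E[A]
E[A] = -3.0 = -3
E[Y] = -3 * (-3) = 9

9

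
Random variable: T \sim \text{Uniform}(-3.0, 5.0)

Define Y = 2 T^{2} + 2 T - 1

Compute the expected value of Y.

E[Y] = 2*E[T²] + 2*E[T] - 1
E[T] = 1
E[T²] = Var(T) + (E[T])² = 5.3333333 + 1 = 6.3333333
E[Y] = 2*6.3333333 + 2*1 - 1 = 13.666667

13.666667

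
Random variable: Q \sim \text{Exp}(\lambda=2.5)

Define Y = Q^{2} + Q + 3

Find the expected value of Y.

E[Y] = 1*E[Q²] + 1*E[Q] + 3
E[Q] = 0.4
E[Q²] = Var(Q) + (E[Q])² = 0.16 + 0.16 = 0.32
E[Y] = 1*0.32 + 1*0.4 + 3 = 3.72

3.72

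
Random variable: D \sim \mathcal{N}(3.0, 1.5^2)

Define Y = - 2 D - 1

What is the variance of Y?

For Y = aD + b: Var(Y) = a² * Var(D)
Var(D) = 1.5^2 = 2.25
Var(Y) = (-2)² * 2.25 = 4 * 2.25 = 9

9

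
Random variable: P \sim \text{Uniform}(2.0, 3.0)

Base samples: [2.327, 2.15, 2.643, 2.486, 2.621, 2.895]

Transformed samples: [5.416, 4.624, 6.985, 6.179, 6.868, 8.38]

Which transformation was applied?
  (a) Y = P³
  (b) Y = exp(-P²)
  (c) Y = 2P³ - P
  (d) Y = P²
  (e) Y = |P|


Checking option (d) Y = P²:
  P = 2.327 -> Y = 5.416 ✓
  P = 2.15 -> Y = 4.624 ✓
  P = 2.643 -> Y = 6.985 ✓
All samples match this transformation.

(d) P²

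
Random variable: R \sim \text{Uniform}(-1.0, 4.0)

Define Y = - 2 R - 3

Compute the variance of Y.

For Y = aR + b: Var(Y) = a² * Var(R)
Var(R) = (4 + 1)^2/12 = 2.0833333
Var(Y) = (-2)² * 2.0833333 = 4 * 2.0833333 = 8.3333333

8.3333333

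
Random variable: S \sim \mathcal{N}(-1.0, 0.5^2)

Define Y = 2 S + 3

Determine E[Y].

For Y = 2S + 3:
E[Y] = 2 * E[S] + 3
E[S] = -1.0 = -1
E[Y] = 2 * (-1) + 3 = 1

1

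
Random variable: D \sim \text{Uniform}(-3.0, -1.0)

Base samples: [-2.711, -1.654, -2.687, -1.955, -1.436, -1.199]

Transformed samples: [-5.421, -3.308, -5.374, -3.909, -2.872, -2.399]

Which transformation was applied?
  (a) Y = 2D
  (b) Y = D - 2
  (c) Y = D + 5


Checking option (a) Y = 2D:
  D = -2.711 -> Y = -5.421 ✓
  D = -1.654 -> Y = -3.308 ✓
  D = -2.687 -> Y = -5.374 ✓
All samples match this transformation.

(a) 2D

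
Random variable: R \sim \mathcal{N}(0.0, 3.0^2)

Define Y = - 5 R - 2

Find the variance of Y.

For Y = aR + b: Var(Y) = a² * Var(R)
Var(R) = 3.0^2 = 9
Var(Y) = (-5)² * 9 = 25 * 9 = 225

225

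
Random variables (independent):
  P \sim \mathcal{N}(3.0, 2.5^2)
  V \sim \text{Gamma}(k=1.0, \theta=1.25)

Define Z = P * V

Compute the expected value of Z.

For independent RVs: E[XY] = E[X]*E[Y]
E[P] = 3
E[V] = 1.25
E[Z] = 3 * 1.25 = 3.75

3.75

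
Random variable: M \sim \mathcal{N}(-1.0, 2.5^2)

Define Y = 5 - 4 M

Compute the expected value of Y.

For Y = -4M + 5:
E[Y] = -4 * E[M] + 5
E[M] = -1.0 = -1
E[Y] = -4 * (-1) + 5 = 9

9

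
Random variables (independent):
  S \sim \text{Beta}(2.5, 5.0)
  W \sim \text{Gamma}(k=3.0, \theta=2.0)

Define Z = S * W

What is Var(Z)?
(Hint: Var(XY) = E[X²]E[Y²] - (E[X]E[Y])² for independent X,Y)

Var(XY) = E[X²]E[Y²] - (E[X]E[Y])²
E[S] = 0.33333333, Var(S) = 0.026143791
E[W] = 6, Var(W) = 12
E[S²] = 0.026143791 + 0.33333333² = 0.1372549
E[W²] = 12 + 6² = 48
Var(Z) = 0.1372549*48 - (0.33333333*6)²
= 6.5882353 - 4 = 2.5882353

2.5882353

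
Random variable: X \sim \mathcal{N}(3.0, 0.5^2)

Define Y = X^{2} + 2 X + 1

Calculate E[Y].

E[Y] = 1*E[X²] + 2*E[X] + 1
E[X] = 3
E[X²] = Var(X) + (E[X])² = 0.25 + 9 = 9.25
E[Y] = 1*9.25 + 2*3 + 1 = 16.25

16.25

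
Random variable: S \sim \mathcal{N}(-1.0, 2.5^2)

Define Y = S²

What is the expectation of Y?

E[S²] = Var(S) + (E[S])² = 6.25 + 1 = 7.25

7.25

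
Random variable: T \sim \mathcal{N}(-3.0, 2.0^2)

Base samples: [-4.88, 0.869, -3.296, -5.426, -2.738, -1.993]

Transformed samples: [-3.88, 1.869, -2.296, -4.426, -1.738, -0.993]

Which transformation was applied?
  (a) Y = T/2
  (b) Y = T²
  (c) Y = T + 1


Checking option (c) Y = T + 1:
  T = -4.88 -> Y = -3.88 ✓
  T = 0.869 -> Y = 1.869 ✓
  T = -3.296 -> Y = -2.296 ✓
All samples match this transformation.

(c) T + 1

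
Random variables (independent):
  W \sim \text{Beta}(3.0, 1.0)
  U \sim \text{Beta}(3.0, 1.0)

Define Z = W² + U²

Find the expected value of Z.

E[Z] = E[W²] + E[U²]
E[W²] = Var(W) + E[W]² = 0.0375 + 0.5625 = 0.6
E[U²] = Var(U) + E[U]² = 0.0375 + 0.5625 = 0.6
E[Z] = 0.6 + 0.6 = 1.2

1.2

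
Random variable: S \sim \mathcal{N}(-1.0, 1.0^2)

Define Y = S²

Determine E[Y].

Using E[X²] = Var(X) + (E[X])²:
E[S] = -1
Var(S) = 1.0^2 = 1
E[S²] = 1 + (-1)² = 1 + 1 = 2

2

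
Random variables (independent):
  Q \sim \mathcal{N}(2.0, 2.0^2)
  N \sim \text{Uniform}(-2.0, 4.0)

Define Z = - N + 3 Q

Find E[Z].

E[Z] = 3*E[Q] - 1*E[N]
E[Q] = 2
E[N] = 1
E[Z] = 3*2 - 1*1 = 5

5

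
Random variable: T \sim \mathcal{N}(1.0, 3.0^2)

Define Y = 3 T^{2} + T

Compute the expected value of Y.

E[Y] = 3*E[T²] + 1*E[T]
E[T] = 1
E[T²] = Var(T) + (E[T])² = 9 + 1 = 10
E[Y] = 3*10 + 1*1 = 31

31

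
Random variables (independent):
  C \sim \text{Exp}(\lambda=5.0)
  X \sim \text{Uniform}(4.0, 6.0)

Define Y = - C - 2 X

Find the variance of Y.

For independent RVs: Var(aX + bY) = a²Var(X) + b²Var(Y)
Var(C) = 0.04
Var(X) = 0.33333333
Var(Y) = (-1)²*0.04 + (-2)²*0.33333333
= 1*0.04 + 4*0.33333333 = 1.3733333

1.3733333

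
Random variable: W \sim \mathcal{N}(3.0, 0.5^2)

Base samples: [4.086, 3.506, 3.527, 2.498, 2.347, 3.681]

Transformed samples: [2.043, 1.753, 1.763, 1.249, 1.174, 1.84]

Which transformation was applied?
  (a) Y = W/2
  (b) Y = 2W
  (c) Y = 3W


Checking option (a) Y = W/2:
  W = 4.086 -> Y = 2.043 ✓
  W = 3.506 -> Y = 1.753 ✓
  W = 3.527 -> Y = 1.763 ✓
All samples match this transformation.

(a) W/2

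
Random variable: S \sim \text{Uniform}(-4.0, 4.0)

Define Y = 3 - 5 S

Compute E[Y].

For Y = -5S + 3:
E[Y] = -5 * E[S] + 3
E[S] = (-4 + 4)/2 = 0
E[Y] = -5 * 0 + 3 = 3

3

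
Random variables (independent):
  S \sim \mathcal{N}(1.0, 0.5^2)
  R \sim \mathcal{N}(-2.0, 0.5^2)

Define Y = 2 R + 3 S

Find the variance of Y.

For independent RVs: Var(aX + bY) = a²Var(X) + b²Var(Y)
Var(S) = 0.25
Var(R) = 0.25
Var(Y) = 3²*0.25 + 2²*0.25
= 9*0.25 + 4*0.25 = 3.25

3.25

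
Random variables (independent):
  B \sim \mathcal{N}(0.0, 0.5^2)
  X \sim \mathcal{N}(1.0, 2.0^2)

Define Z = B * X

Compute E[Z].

For independent RVs: E[XY] = E[X]*E[Y]
E[B] = 0
E[X] = 1
E[Z] = 0 * 1 = 0

0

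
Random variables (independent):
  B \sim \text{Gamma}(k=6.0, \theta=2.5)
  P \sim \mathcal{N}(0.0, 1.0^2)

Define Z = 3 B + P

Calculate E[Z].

E[Z] = 3*E[B] + 1*E[P]
E[B] = 15
E[P] = 0
E[Z] = 3*15 + 1*0 = 45

45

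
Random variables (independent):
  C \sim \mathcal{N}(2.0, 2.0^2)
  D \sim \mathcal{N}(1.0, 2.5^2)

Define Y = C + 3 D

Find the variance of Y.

For independent RVs: Var(aX + bY) = a²Var(X) + b²Var(Y)
Var(C) = 4
Var(D) = 6.25
Var(Y) = 1²*4 + 3²*6.25
= 1*4 + 9*6.25 = 60.25

60.25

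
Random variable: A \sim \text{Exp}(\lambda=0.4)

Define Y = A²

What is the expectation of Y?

Using E[X²] = Var(X) + (E[X])²:
E[A] = 2.5
Var(A) = 1/0.4^2 = 6.25
E[A²] = 6.25 + 2.5² = 6.25 + 6.25 = 12.5

12.5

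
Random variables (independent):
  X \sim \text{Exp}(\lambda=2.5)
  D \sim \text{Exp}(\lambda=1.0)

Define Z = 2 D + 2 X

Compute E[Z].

E[Z] = 2*E[X] + 2*E[D]
E[X] = 0.4
E[D] = 1
E[Z] = 2*0.4 + 2*1 = 2.8

2.8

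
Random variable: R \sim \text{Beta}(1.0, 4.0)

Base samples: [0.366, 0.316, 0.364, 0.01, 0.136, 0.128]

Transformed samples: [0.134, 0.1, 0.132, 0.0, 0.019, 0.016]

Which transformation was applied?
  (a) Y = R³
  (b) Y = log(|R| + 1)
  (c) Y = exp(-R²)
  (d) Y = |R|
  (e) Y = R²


Checking option (e) Y = R²:
  R = 0.366 -> Y = 0.134 ✓
  R = 0.316 -> Y = 0.1 ✓
  R = 0.364 -> Y = 0.132 ✓
All samples match this transformation.

(e) R²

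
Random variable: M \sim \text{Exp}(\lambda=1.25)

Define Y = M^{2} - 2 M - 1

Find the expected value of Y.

E[Y] = 1*E[M²] - 2*E[M] - 1
E[M] = 0.8
E[M²] = Var(M) + (E[M])² = 0.64 + 0.64 = 1.28
E[Y] = 1*1.28 - 2*0.8 - 1 = -1.32

-1.32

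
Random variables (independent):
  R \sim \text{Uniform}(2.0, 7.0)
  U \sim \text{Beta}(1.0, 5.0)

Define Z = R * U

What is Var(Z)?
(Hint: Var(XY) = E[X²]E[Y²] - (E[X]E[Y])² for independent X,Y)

Var(XY) = E[X²]E[Y²] - (E[X]E[Y])²
E[R] = 4.5, Var(R) = 2.0833333
E[U] = 0.16666667, Var(U) = 0.01984127
E[R²] = 2.0833333 + 4.5² = 22.333333
E[U²] = 0.01984127 + 0.16666667² = 0.047619048
Var(Z) = 22.333333*0.047619048 - (4.5*0.16666667)²
= 1.0634921 - 0.5625 = 0.50099206

0.50099206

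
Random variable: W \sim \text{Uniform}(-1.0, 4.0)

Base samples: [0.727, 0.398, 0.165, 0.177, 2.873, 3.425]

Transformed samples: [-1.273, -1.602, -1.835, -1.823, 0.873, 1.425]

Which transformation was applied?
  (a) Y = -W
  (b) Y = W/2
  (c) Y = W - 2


Checking option (c) Y = W - 2:
  W = 0.727 -> Y = -1.273 ✓
  W = 0.398 -> Y = -1.602 ✓
  W = 0.165 -> Y = -1.835 ✓
All samples match this transformation.

(c) W - 2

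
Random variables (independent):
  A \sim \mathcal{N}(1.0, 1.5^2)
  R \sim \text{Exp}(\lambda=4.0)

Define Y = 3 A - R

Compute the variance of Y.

For independent RVs: Var(aX + bY) = a²Var(X) + b²Var(Y)
Var(A) = 2.25
Var(R) = 0.0625
Var(Y) = 3²*2.25 + (-1)²*0.0625
= 9*2.25 + 1*0.0625 = 20.3125

20.3125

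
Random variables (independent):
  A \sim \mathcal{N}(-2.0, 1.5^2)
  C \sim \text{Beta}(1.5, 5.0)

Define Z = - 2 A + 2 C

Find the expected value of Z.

E[Z] = -2*E[A] + 2*E[C]
E[A] = -2
E[C] = 0.23076923
E[Z] = -2*(-2) + 2*0.23076923 = 4.4615385

4.4615385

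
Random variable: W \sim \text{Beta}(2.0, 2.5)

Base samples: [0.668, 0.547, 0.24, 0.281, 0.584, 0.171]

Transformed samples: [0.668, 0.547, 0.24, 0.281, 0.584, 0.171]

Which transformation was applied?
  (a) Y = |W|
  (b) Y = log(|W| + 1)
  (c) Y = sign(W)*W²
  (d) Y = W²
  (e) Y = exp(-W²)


Checking option (a) Y = |W|:
  W = 0.668 -> Y = 0.668 ✓
  W = 0.547 -> Y = 0.547 ✓
  W = 0.24 -> Y = 0.24 ✓
All samples match this transformation.

(a) |W|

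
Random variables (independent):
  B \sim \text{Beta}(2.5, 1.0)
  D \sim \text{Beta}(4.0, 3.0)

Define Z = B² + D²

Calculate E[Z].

E[Z] = E[B²] + E[D²]
E[B²] = Var(B) + E[B]² = 0.045351474 + 0.51020408 = 0.55555556
E[D²] = Var(D) + E[D]² = 0.030612245 + 0.32653061 = 0.35714286
E[Z] = 0.55555556 + 0.35714286 = 0.91269841

0.91269841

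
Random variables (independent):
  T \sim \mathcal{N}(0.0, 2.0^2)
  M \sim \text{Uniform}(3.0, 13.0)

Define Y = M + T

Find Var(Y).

For independent RVs: Var(aX + bY) = a²Var(X) + b²Var(Y)
Var(T) = 4
Var(M) = 8.3333333
Var(Y) = 1²*4 + 1²*8.3333333
= 1*4 + 1*8.3333333 = 12.333333

12.333333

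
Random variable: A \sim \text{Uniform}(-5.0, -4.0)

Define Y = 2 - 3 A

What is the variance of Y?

For Y = aA + b: Var(Y) = a² * Var(A)
Var(A) = (-4 + 5)^2/12 = 0.083333333
Var(Y) = (-3)² * 0.083333333 = 9 * 0.083333333 = 0.75

0.75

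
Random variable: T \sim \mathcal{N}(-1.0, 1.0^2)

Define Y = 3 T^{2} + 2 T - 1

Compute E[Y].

E[Y] = 3*E[T²] + 2*E[T] - 1
E[T] = -1
E[T²] = Var(T) + (E[T])² = 1 + 1 = 2
E[Y] = 3*2 + 2*(-1) - 1 = 3

3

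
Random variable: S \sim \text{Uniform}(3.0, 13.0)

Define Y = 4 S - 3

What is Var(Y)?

For Y = aS + b: Var(Y) = a² * Var(S)
Var(S) = (13 - 3)^2/12 = 8.3333333
Var(Y) = 4² * 8.3333333 = 16 * 8.3333333 = 133.33333

133.33333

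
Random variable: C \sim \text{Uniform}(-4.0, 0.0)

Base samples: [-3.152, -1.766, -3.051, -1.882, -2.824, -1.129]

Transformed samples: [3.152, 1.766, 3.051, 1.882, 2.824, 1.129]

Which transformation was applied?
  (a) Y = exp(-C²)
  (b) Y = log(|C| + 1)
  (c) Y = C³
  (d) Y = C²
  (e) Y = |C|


Checking option (e) Y = |C|:
  C = -3.152 -> Y = 3.152 ✓
  C = -1.766 -> Y = 1.766 ✓
  C = -3.051 -> Y = 3.051 ✓
All samples match this transformation.

(e) |C|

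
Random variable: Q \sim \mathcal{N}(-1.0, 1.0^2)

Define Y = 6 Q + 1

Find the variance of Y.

For Y = aQ + b: Var(Y) = a² * Var(Q)
Var(Q) = 1.0^2 = 1
Var(Y) = 6² * 1 = 36 * 1 = 36

36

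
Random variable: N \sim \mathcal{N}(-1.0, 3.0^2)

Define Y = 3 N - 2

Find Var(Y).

For Y = aN + b: Var(Y) = a² * Var(N)
Var(N) = 3.0^2 = 9
Var(Y) = 3² * 9 = 9 * 9 = 81

81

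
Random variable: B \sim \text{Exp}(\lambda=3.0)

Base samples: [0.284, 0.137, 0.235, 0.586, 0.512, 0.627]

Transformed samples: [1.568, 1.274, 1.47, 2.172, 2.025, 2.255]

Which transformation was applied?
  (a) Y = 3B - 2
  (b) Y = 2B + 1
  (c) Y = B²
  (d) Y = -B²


Checking option (b) Y = 2B + 1:
  B = 0.284 -> Y = 1.568 ✓
  B = 0.137 -> Y = 1.274 ✓
  B = 0.235 -> Y = 1.47 ✓
All samples match this transformation.

(b) 2B + 1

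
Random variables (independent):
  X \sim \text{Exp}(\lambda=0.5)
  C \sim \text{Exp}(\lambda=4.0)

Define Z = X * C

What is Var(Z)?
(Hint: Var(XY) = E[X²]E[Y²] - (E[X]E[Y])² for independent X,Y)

Var(XY) = E[X²]E[Y²] - (E[X]E[Y])²
E[X] = 2, Var(X) = 4
E[C] = 0.25, Var(C) = 0.0625
E[X²] = 4 + 2² = 8
E[C²] = 0.0625 + 0.25² = 0.125
Var(Z) = 8*0.125 - (2*0.25)²
= 1 - 0.25 = 0.75

0.75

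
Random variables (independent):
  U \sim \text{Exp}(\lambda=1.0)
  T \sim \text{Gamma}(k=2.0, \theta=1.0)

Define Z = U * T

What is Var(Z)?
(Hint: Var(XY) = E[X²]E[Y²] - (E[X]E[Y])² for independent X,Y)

Var(XY) = E[X²]E[Y²] - (E[X]E[Y])²
E[U] = 1, Var(U) = 1
E[T] = 2, Var(T) = 2
E[U²] = 1 + 1² = 2
E[T²] = 2 + 2² = 6
Var(Z) = 2*6 - (1*2)²
= 12 - 4 = 8

8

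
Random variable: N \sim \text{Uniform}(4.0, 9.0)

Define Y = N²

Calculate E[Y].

E[N²] = Var(N) + (E[N])² = 2.0833333 + 42.25 = 44.333333

44.333333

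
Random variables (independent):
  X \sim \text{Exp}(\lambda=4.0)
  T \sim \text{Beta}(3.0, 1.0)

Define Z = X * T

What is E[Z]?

For independent RVs: E[XY] = E[X]*E[Y]
E[X] = 0.25
E[T] = 0.75
E[Z] = 0.25 * 0.75 = 0.1875

0.1875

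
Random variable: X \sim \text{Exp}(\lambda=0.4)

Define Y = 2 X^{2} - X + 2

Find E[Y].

E[Y] = 2*E[X²] - 1*E[X] + 2
E[X] = 2.5
E[X²] = Var(X) + (E[X])² = 6.25 + 6.25 = 12.5
E[Y] = 2*12.5 - 1*2.5 + 2 = 24.5

24.5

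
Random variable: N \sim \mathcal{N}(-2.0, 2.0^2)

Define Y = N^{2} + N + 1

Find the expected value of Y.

E[Y] = 1*E[N²] + 1*E[N] + 1
E[N] = -2
E[N²] = Var(N) + (E[N])² = 4 + 4 = 8
E[Y] = 1*8 + 1*(-2) + 1 = 7

7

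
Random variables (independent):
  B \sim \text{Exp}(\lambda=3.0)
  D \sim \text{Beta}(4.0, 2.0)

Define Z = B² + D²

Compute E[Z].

E[Z] = E[B²] + E[D²]
E[B²] = Var(B) + E[B]² = 0.11111111 + 0.11111111 = 0.22222222
E[D²] = Var(D) + E[D]² = 0.031746032 + 0.44444444 = 0.47619048
E[Z] = 0.22222222 + 0.47619048 = 0.6984127

0.6984127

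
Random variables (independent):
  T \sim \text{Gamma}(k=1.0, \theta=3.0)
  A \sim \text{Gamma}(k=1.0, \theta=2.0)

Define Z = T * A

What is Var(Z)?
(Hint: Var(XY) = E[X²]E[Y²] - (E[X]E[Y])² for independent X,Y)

Var(XY) = E[X²]E[Y²] - (E[X]E[Y])²
E[T] = 3, Var(T) = 9
E[A] = 2, Var(A) = 4
E[T²] = 9 + 3² = 18
E[A²] = 4 + 2² = 8
Var(Z) = 18*8 - (3*2)²
= 144 - 36 = 108

108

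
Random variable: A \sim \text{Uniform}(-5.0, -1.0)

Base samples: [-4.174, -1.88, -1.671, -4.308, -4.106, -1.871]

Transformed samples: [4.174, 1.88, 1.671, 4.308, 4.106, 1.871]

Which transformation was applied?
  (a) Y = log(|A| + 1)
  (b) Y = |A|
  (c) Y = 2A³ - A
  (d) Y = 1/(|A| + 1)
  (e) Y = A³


Checking option (b) Y = |A|:
  A = -4.174 -> Y = 4.174 ✓
  A = -1.88 -> Y = 1.88 ✓
  A = -1.671 -> Y = 1.671 ✓
All samples match this transformation.

(b) |A|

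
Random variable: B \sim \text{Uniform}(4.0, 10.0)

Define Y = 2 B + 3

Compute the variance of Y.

For Y = aB + b: Var(Y) = a² * Var(B)
Var(B) = (10 - 4)^2/12 = 3
Var(Y) = 2² * 3 = 4 * 3 = 12

12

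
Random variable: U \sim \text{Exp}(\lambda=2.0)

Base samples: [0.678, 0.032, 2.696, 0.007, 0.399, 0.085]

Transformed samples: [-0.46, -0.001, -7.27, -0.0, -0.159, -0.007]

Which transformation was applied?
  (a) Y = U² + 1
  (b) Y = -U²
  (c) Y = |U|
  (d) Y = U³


Checking option (b) Y = -U²:
  U = 0.678 -> Y = -0.46 ✓
  U = 0.032 -> Y = -0.001 ✓
  U = 2.696 -> Y = -7.27 ✓
All samples match this transformation.

(b) -U²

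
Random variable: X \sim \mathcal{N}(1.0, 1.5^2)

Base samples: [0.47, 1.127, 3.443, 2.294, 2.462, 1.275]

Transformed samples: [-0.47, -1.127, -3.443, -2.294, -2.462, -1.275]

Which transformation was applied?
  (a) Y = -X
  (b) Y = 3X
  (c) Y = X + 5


Checking option (a) Y = -X:
  X = 0.47 -> Y = -0.47 ✓
  X = 1.127 -> Y = -1.127 ✓
  X = 3.443 -> Y = -3.443 ✓
All samples match this transformation.

(a) -X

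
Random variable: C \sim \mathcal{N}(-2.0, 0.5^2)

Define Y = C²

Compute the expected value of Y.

E[C²] = Var(C) + (E[C])² = 0.25 + 4 = 4.25

4.25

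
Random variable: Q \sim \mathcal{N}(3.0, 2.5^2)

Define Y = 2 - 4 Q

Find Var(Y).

For Y = aQ + b: Var(Y) = a² * Var(Q)
Var(Q) = 2.5^2 = 6.25
Var(Y) = (-4)² * 6.25 = 16 * 6.25 = 100

100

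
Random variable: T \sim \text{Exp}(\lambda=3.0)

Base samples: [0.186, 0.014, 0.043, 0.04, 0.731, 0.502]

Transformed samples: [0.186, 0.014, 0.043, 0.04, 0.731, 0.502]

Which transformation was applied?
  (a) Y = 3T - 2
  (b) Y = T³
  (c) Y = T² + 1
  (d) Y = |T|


Checking option (d) Y = |T|:
  T = 0.186 -> Y = 0.186 ✓
  T = 0.014 -> Y = 0.014 ✓
  T = 0.043 -> Y = 0.043 ✓
All samples match this transformation.

(d) |T|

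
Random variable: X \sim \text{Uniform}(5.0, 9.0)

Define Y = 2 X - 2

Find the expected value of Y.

For Y = 2X - 2:
E[Y] = 2 * E[X] - 2
E[X] = (5 + 9)/2 = 7
E[Y] = 2 * 7 - 2 = 12

12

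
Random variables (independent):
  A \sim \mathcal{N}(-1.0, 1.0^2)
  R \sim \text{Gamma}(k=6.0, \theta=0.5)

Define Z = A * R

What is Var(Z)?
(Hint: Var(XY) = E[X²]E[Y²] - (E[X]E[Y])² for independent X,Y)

Var(XY) = E[X²]E[Y²] - (E[X]E[Y])²
E[A] = -1, Var(A) = 1
E[R] = 3, Var(R) = 1.5
E[A²] = 1 + (-1)² = 2
E[R²] = 1.5 + 3² = 10.5
Var(Z) = 2*10.5 - (-1*3)²
= 21 - 9 = 12

12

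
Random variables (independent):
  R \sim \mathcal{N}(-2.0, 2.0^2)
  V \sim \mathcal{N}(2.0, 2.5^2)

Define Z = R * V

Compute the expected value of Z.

For independent RVs: E[XY] = E[X]*E[Y]
E[R] = -2
E[V] = 2
E[Z] = -2 * 2 = -4

-4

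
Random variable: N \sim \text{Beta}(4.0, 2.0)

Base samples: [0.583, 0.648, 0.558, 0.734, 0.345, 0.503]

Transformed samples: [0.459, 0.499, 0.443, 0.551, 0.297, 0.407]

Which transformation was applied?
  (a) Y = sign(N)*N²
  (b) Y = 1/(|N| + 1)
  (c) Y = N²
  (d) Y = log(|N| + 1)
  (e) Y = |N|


Checking option (d) Y = log(|N| + 1):
  N = 0.583 -> Y = 0.459 ✓
  N = 0.648 -> Y = 0.499 ✓
  N = 0.558 -> Y = 0.443 ✓
All samples match this transformation.

(d) log(|N| + 1)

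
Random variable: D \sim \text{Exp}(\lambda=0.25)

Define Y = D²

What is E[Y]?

E[D²] = Var(D) + (E[D])² = 16 + 16 = 32

32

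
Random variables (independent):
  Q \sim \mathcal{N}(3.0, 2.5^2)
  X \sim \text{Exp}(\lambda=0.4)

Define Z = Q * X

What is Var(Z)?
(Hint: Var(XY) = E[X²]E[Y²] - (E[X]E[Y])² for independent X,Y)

Var(XY) = E[X²]E[Y²] - (E[X]E[Y])²
E[Q] = 3, Var(Q) = 6.25
E[X] = 2.5, Var(X) = 6.25
E[Q²] = 6.25 + 3² = 15.25
E[X²] = 6.25 + 2.5² = 12.5
Var(Z) = 15.25*12.5 - (3*2.5)²
= 190.625 - 56.25 = 134.375

134.375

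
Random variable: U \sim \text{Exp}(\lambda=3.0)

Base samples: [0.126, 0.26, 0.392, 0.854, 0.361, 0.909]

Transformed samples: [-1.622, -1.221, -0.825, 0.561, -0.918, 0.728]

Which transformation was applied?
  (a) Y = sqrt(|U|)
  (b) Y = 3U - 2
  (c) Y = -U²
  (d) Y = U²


Checking option (b) Y = 3U - 2:
  U = 0.126 -> Y = -1.622 ✓
  U = 0.26 -> Y = -1.221 ✓
  U = 0.392 -> Y = -0.825 ✓
All samples match this transformation.

(b) 3U - 2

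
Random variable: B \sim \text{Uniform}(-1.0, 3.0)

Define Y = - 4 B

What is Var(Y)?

For Y = aB + b: Var(Y) = a² * Var(B)
Var(B) = (3 + 1)^2/12 = 1.3333333
Var(Y) = (-4)² * 1.3333333 = 16 * 1.3333333 = 21.333333

21.333333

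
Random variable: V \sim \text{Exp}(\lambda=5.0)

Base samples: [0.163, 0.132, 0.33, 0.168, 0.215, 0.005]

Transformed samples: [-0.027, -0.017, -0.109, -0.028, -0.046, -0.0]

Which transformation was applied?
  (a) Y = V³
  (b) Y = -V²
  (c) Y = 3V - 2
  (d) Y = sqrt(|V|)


Checking option (b) Y = -V²:
  V = 0.163 -> Y = -0.027 ✓
  V = 0.132 -> Y = -0.017 ✓
  V = 0.33 -> Y = -0.109 ✓
All samples match this transformation.

(b) -V²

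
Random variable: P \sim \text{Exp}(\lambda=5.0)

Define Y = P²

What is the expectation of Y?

E[P²] = Var(P) + (E[P])² = 0.04 + 0.04 = 0.08

0.08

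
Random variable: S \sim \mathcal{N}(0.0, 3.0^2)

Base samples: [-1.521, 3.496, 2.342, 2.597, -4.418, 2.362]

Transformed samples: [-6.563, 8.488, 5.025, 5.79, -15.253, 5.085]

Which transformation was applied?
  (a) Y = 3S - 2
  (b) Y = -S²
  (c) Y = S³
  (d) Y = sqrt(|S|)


Checking option (a) Y = 3S - 2:
  S = -1.521 -> Y = -6.563 ✓
  S = 3.496 -> Y = 8.488 ✓
  S = 2.342 -> Y = 5.025 ✓
All samples match this transformation.

(a) 3S - 2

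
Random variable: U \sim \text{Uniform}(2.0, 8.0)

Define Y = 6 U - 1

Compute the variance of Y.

For Y = aU + b: Var(Y) = a² * Var(U)
Var(U) = (8 - 2)^2/12 = 3
Var(Y) = 6² * 3 = 36 * 3 = 108

108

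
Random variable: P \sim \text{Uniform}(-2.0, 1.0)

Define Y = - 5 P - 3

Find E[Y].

For Y = -5P - 3:
E[Y] = -5 * E[P] - 3
E[P] = (-2 + 1)/2 = -0.5
E[Y] = -5 * (-0.5) - 3 = -0.5

-0.5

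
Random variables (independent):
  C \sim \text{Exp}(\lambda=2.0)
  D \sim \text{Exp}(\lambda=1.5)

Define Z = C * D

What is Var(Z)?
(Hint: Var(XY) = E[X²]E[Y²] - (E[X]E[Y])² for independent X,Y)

Var(XY) = E[X²]E[Y²] - (E[X]E[Y])²
E[C] = 0.5, Var(C) = 0.25
E[D] = 0.66666667, Var(D) = 0.44444444
E[C²] = 0.25 + 0.5² = 0.5
E[D²] = 0.44444444 + 0.66666667² = 0.88888889
Var(Z) = 0.5*0.88888889 - (0.5*0.66666667)²
= 0.44444444 - 0.11111111 = 0.33333333

0.33333333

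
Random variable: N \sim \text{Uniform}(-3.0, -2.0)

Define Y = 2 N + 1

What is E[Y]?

For Y = 2N + 1:
E[Y] = 2 * E[N] + 1
E[N] = (-3 - 2)/2 = -2.5
E[Y] = 2 * (-2.5) + 1 = -4

-4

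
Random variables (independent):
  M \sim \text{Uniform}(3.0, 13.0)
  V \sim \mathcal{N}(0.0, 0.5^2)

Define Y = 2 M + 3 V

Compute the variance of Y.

For independent RVs: Var(aX + bY) = a²Var(X) + b²Var(Y)
Var(M) = 8.3333333
Var(V) = 0.25
Var(Y) = 2²*8.3333333 + 3²*0.25
= 4*8.3333333 + 9*0.25 = 35.583333

35.583333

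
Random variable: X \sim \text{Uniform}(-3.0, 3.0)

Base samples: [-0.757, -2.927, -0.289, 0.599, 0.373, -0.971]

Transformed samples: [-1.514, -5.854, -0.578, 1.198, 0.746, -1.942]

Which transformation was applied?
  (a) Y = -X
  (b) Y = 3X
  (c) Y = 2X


Checking option (c) Y = 2X:
  X = -0.757 -> Y = -1.514 ✓
  X = -2.927 -> Y = -5.854 ✓
  X = -0.289 -> Y = -0.578 ✓
All samples match this transformation.

(c) 2X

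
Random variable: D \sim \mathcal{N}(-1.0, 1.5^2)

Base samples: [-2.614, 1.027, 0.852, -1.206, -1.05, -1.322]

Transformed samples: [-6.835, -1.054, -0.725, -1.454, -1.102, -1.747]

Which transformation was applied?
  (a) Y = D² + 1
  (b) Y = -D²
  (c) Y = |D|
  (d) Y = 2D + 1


Checking option (b) Y = -D²:
  D = -2.614 -> Y = -6.835 ✓
  D = 1.027 -> Y = -1.054 ✓
  D = 0.852 -> Y = -0.725 ✓
All samples match this transformation.

(b) -D²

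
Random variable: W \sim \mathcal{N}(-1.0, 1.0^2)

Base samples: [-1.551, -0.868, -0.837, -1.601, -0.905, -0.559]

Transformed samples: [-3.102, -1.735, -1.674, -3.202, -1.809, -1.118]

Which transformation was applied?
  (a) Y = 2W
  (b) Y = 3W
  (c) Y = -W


Checking option (a) Y = 2W:
  W = -1.551 -> Y = -3.102 ✓
  W = -0.868 -> Y = -1.735 ✓
  W = -0.837 -> Y = -1.674 ✓
All samples match this transformation.

(a) 2W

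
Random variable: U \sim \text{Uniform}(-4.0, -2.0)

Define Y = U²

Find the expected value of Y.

E[U²] = Var(U) + (E[U])² = 0.33333333 + 9 = 9.3333333

9.3333333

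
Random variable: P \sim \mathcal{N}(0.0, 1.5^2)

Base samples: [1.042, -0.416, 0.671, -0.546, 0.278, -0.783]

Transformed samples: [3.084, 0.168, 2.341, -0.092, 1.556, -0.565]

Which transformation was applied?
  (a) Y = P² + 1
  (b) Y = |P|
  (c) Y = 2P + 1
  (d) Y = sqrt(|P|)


Checking option (c) Y = 2P + 1:
  P = 1.042 -> Y = 3.084 ✓
  P = -0.416 -> Y = 0.168 ✓
  P = 0.671 -> Y = 2.341 ✓
All samples match this transformation.

(c) 2P + 1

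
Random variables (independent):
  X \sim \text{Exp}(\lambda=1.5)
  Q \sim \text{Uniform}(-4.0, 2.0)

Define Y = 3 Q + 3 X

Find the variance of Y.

For independent RVs: Var(aX + bY) = a²Var(X) + b²Var(Y)
Var(X) = 0.44444444
Var(Q) = 3
Var(Y) = 3²*0.44444444 + 3²*3
= 9*0.44444444 + 9*3 = 31

31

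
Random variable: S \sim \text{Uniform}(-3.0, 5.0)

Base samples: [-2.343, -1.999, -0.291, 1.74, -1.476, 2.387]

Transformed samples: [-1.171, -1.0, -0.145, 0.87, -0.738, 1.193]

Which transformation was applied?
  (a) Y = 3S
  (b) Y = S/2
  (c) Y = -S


Checking option (b) Y = S/2:
  S = -2.343 -> Y = -1.171 ✓
  S = -1.999 -> Y = -1.0 ✓
  S = -0.291 -> Y = -0.145 ✓
All samples match this transformation.

(b) S/2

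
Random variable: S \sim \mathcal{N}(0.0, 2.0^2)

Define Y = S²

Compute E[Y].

Using E[X²] = Var(X) + (E[X])²:
E[S] = 0
Var(S) = 2.0^2 = 4
E[S²] = 4 + 0² = 4 + 0 = 4

4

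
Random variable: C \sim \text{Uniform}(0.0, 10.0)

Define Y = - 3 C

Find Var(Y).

For Y = aC + b: Var(Y) = a² * Var(C)
Var(C) = (10 - 0)^2/12 = 8.3333333
Var(Y) = (-3)² * 8.3333333 = 9 * 8.3333333 = 75

75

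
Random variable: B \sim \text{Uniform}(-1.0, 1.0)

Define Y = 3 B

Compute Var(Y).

For Y = aB + b: Var(Y) = a² * Var(B)
Var(B) = (1 + 1)^2/12 = 0.33333333
Var(Y) = 3² * 0.33333333 = 9 * 0.33333333 = 3

3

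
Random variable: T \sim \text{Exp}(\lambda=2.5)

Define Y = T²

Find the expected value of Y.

Using E[X²] = Var(X) + (E[X])²:
E[T] = 0.4
Var(T) = 1/2.5^2 = 0.16
E[T²] = 0.16 + 0.4² = 0.16 + 0.16 = 0.32

0.32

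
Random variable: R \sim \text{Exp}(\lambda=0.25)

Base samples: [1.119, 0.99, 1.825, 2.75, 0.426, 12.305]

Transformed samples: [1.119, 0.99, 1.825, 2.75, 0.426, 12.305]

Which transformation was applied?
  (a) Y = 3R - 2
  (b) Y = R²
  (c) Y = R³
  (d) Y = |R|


Checking option (d) Y = |R|:
  R = 1.119 -> Y = 1.119 ✓
  R = 0.99 -> Y = 0.99 ✓
  R = 1.825 -> Y = 1.825 ✓
All samples match this transformation.

(d) |R|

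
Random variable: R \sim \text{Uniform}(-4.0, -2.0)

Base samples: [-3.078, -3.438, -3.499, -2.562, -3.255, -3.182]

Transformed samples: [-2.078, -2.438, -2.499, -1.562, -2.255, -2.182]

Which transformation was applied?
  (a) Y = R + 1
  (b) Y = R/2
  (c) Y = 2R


Checking option (a) Y = R + 1:
  R = -3.078 -> Y = -2.078 ✓
  R = -3.438 -> Y = -2.438 ✓
  R = -3.499 -> Y = -2.499 ✓
All samples match this transformation.

(a) R + 1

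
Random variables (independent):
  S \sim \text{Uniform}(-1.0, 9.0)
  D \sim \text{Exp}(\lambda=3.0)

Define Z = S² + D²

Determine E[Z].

E[Z] = E[S²] + E[D²]
E[S²] = Var(S) + E[S]² = 8.3333333 + 16 = 24.333333
E[D²] = Var(D) + E[D]² = 0.11111111 + 0.11111111 = 0.22222222
E[Z] = 24.333333 + 0.22222222 = 24.555556

24.555556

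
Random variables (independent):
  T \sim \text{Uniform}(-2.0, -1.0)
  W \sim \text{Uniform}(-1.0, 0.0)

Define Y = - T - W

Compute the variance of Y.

For independent RVs: Var(aX + bY) = a²Var(X) + b²Var(Y)
Var(T) = 0.083333333
Var(W) = 0.083333333
Var(Y) = (-1)²*0.083333333 + (-1)²*0.083333333
= 1*0.083333333 + 1*0.083333333 = 0.16666667

0.16666667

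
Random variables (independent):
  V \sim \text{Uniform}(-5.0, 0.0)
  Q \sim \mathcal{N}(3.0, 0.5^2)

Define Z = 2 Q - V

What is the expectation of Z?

E[Z] = -1*E[V] + 2*E[Q]
E[V] = -2.5
E[Q] = 3
E[Z] = -1*(-2.5) + 2*3 = 8.5

8.5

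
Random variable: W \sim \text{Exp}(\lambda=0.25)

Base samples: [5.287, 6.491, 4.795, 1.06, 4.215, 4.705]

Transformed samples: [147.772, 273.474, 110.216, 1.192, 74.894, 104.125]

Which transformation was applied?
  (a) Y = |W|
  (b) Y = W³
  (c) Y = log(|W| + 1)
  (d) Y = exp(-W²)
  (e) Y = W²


Checking option (b) Y = W³:
  W = 5.287 -> Y = 147.772 ✓
  W = 6.491 -> Y = 273.474 ✓
  W = 4.795 -> Y = 110.216 ✓
All samples match this transformation.

(b) W³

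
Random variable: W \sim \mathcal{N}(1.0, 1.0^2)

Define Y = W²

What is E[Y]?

Using E[X²] = Var(X) + (E[X])²:
E[W] = 1
Var(W) = 1.0^2 = 1
E[W²] = 1 + 1² = 1 + 1 = 2

2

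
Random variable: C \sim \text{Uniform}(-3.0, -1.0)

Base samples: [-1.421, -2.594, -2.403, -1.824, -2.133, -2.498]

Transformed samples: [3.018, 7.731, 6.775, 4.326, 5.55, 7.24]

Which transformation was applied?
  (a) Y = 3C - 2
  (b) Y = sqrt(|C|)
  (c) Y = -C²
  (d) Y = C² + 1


Checking option (d) Y = C² + 1:
  C = -1.421 -> Y = 3.018 ✓
  C = -2.594 -> Y = 7.731 ✓
  C = -2.403 -> Y = 6.775 ✓
All samples match this transformation.

(d) C² + 1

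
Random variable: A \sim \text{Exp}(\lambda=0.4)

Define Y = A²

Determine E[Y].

Using E[X²] = Var(X) + (E[X])²:
E[A] = 2.5
Var(A) = 1/0.4^2 = 6.25
E[A²] = 6.25 + 2.5² = 6.25 + 6.25 = 12.5

12.5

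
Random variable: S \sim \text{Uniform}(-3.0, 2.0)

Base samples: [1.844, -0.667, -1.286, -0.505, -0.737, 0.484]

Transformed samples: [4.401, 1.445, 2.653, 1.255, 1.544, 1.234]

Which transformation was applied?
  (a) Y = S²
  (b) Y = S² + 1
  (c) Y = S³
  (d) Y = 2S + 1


Checking option (b) Y = S² + 1:
  S = 1.844 -> Y = 4.401 ✓
  S = -0.667 -> Y = 1.445 ✓
  S = -1.286 -> Y = 2.653 ✓
All samples match this transformation.

(b) S² + 1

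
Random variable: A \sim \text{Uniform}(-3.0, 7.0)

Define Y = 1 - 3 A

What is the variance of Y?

For Y = aA + b: Var(Y) = a² * Var(A)
Var(A) = (7 + 3)^2/12 = 8.3333333
Var(Y) = (-3)² * 8.3333333 = 9 * 8.3333333 = 75

75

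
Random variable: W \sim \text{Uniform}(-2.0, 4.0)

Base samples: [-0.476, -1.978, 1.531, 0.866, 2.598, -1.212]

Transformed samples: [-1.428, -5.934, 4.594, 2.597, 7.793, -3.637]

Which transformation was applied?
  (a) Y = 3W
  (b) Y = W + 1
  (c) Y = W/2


Checking option (a) Y = 3W:
  W = -0.476 -> Y = -1.428 ✓
  W = -1.978 -> Y = -5.934 ✓
  W = 1.531 -> Y = 4.594 ✓
All samples match this transformation.

(a) 3W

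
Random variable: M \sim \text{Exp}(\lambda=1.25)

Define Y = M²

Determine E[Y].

Using E[X²] = Var(X) + (E[X])²:
E[M] = 0.8
Var(M) = 1/1.25^2 = 0.64
E[M²] = 0.64 + 0.8² = 0.64 + 0.64 = 1.28

1.28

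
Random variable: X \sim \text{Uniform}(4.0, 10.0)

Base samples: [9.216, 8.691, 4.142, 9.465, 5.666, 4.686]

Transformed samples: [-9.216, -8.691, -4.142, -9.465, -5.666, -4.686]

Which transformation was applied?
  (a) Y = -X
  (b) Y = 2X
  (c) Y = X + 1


Checking option (a) Y = -X:
  X = 9.216 -> Y = -9.216 ✓
  X = 8.691 -> Y = -8.691 ✓
  X = 4.142 -> Y = -4.142 ✓
All samples match this transformation.

(a) -X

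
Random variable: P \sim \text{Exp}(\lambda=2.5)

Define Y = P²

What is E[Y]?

E[P²] = Var(P) + (E[P])² = 0.16 + 0.16 = 0.32

0.32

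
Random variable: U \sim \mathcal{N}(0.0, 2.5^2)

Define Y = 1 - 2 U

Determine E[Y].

For Y = -2U + 1:
E[Y] = -2 * E[U] + 1
E[U] = 0.0 = 0
E[Y] = -2 * 0 + 1 = 1

1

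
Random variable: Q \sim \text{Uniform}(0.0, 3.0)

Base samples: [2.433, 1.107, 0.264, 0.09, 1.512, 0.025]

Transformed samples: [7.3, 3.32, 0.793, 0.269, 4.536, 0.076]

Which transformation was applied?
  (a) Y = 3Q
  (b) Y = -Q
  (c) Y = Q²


Checking option (a) Y = 3Q:
  Q = 2.433 -> Y = 7.3 ✓
  Q = 1.107 -> Y = 3.32 ✓
  Q = 0.264 -> Y = 0.793 ✓
All samples match this transformation.

(a) 3Q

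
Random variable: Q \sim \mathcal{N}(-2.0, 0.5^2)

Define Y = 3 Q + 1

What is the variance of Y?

For Y = aQ + b: Var(Y) = a² * Var(Q)
Var(Q) = 0.5^2 = 0.25
Var(Y) = 3² * 0.25 = 9 * 0.25 = 2.25

2.25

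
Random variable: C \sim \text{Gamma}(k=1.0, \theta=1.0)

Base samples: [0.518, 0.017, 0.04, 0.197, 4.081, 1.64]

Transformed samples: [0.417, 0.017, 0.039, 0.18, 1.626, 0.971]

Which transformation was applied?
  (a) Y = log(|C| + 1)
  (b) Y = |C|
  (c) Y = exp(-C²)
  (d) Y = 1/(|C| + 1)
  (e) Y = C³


Checking option (a) Y = log(|C| + 1):
  C = 0.518 -> Y = 0.417 ✓
  C = 0.017 -> Y = 0.017 ✓
  C = 0.04 -> Y = 0.039 ✓
All samples match this transformation.

(a) log(|C| + 1)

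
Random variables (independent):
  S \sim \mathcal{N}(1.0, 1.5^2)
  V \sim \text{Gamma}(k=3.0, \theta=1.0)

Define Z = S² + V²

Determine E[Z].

E[Z] = E[S²] + E[V²]
E[S²] = Var(S) + E[S]² = 2.25 + 1 = 3.25
E[V²] = Var(V) + E[V]² = 3 + 9 = 12
E[Z] = 3.25 + 12 = 15.25

15.25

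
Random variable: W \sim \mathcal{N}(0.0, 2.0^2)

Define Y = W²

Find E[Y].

Using E[X²] = Var(X) + (E[X])²:
E[W] = 0
Var(W) = 2.0^2 = 4
E[W²] = 4 + 0² = 4 + 0 = 4

4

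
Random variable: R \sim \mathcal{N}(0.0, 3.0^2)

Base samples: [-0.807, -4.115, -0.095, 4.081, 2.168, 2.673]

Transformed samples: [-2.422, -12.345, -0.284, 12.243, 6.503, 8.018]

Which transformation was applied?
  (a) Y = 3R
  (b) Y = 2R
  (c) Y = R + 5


Checking option (a) Y = 3R:
  R = -0.807 -> Y = -2.422 ✓
  R = -4.115 -> Y = -12.345 ✓
  R = -0.095 -> Y = -0.284 ✓
All samples match this transformation.

(a) 3R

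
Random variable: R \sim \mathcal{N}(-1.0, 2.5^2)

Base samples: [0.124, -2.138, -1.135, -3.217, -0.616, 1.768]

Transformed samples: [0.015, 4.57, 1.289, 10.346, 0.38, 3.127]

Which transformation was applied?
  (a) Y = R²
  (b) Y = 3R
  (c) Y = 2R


Checking option (a) Y = R²:
  R = 0.124 -> Y = 0.015 ✓
  R = -2.138 -> Y = 4.57 ✓
  R = -1.135 -> Y = 1.289 ✓
All samples match this transformation.

(a) R²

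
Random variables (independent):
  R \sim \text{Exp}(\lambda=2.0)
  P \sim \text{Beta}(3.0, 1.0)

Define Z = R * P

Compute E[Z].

For independent RVs: E[XY] = E[X]*E[Y]
E[R] = 0.5
E[P] = 0.75
E[Z] = 0.5 * 0.75 = 0.375

0.375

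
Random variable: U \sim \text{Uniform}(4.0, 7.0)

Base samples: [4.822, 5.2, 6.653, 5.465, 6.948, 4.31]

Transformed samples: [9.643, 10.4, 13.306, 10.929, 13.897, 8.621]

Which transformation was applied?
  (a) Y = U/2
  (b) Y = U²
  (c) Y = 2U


Checking option (c) Y = 2U:
  U = 4.822 -> Y = 9.643 ✓
  U = 5.2 -> Y = 10.4 ✓
  U = 6.653 -> Y = 13.306 ✓
All samples match this transformation.

(c) 2U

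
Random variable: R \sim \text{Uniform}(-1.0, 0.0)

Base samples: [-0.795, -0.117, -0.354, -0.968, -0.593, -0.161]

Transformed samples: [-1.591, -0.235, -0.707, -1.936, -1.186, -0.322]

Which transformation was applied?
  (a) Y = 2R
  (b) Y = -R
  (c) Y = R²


Checking option (a) Y = 2R:
  R = -0.795 -> Y = -1.591 ✓
  R = -0.117 -> Y = -0.235 ✓
  R = -0.354 -> Y = -0.707 ✓
All samples match this transformation.

(a) 2R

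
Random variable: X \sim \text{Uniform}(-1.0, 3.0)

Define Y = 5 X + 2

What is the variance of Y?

For Y = aX + b: Var(Y) = a² * Var(X)
Var(X) = (3 + 1)^2/12 = 1.3333333
Var(Y) = 5² * 1.3333333 = 25 * 1.3333333 = 33.333333

33.333333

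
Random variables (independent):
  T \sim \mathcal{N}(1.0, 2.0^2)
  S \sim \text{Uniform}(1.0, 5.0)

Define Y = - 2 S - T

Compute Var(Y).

For independent RVs: Var(aX + bY) = a²Var(X) + b²Var(Y)
Var(T) = 4
Var(S) = 1.3333333
Var(Y) = (-1)²*4 + (-2)²*1.3333333
= 1*4 + 4*1.3333333 = 9.3333333

9.3333333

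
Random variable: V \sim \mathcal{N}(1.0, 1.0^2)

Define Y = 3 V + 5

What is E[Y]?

For Y = 3V + 5:
E[Y] = 3 * E[V] + 5
E[V] = 1.0 = 1
E[Y] = 3 * 1 + 5 = 8

8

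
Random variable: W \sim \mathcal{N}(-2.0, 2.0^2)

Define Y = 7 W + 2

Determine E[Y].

For Y = 7W + 2:
E[Y] = 7 * E[W] + 2
E[W] = -2.0 = -2
E[Y] = 7 * (-2) + 2 = -12

-12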